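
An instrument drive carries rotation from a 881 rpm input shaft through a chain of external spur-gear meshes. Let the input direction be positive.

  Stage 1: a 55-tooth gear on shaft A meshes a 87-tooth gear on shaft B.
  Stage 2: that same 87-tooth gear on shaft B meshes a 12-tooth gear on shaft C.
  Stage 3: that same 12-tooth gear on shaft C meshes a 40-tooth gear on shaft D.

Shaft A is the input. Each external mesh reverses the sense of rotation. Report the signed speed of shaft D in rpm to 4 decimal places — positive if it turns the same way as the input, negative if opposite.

-1211.3750 rpm (opposite to input, |ω| = 1211.3750 rpm)

Stage 1 [55T→87T]: ω = 881.0000×55/87 = 556.9540 rpm, dir flips to −; running = −556.9540
Stage 2 [87T→12T]: ω = 556.9540×87/12 = 4037.9167 rpm, dir flips to +; running = +4037.9167
Stage 3 [12T→40T]: ω = 4037.9167×12/40 = 1211.3750 rpm, dir flips to −; running = −1211.3750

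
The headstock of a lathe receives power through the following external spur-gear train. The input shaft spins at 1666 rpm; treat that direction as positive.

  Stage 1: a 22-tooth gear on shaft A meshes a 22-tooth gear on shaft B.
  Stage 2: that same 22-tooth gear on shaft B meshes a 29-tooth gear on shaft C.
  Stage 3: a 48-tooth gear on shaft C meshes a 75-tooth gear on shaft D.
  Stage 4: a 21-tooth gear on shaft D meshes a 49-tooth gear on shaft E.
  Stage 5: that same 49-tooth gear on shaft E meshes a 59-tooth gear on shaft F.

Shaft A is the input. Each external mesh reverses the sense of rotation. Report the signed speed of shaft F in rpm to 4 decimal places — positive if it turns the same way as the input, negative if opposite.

Stage 1 [22T→22T]: ω = 1666.0000×22/22 = 1666.0000 rpm, dir flips to −; running = −1666.0000
Stage 2 [22T→29T]: ω = 1666.0000×22/29 = 1263.8621 rpm, dir flips to +; running = +1263.8621
Stage 3 [48T→75T]: ω = 1263.8621×48/75 = 808.8717 rpm, dir flips to −; running = −808.8717
Stage 4 [21T→49T]: ω = 808.8717×21/49 = 346.6593 rpm, dir flips to +; running = +346.6593
Stage 5 [49T→59T]: ω = 346.6593×49/59 = 287.9035 rpm, dir flips to −; running = −287.9035

-287.9035 rpm (opposite to input, |ω| = 287.9035 rpm)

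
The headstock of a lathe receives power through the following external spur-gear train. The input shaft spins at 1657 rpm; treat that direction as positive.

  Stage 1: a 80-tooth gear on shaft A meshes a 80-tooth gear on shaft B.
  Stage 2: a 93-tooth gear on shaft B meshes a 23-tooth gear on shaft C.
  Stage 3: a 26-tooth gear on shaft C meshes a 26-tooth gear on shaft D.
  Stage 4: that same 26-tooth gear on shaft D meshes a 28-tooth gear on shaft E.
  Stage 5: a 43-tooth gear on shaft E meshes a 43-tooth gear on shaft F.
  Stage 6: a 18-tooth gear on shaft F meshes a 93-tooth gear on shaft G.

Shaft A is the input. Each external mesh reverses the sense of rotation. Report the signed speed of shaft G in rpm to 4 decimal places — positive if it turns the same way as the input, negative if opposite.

Stage 1 [80T→80T]: ω = 1657.0000×80/80 = 1657.0000 rpm, dir flips to −; running = −1657.0000
Stage 2 [93T→23T]: ω = 1657.0000×93/23 = 6700.0435 rpm, dir flips to +; running = +6700.0435
Stage 3 [26T→26T]: ω = 6700.0435×26/26 = 6700.0435 rpm, dir flips to −; running = −6700.0435
Stage 4 [26T→28T]: ω = 6700.0435×26/28 = 6221.4689 rpm, dir flips to +; running = +6221.4689
Stage 5 [43T→43T]: ω = 6221.4689×43/43 = 6221.4689 rpm, dir flips to −; running = −6221.4689
Stage 6 [18T→93T]: ω = 6221.4689×18/93 = 1204.1553 rpm, dir flips to +; running = +1204.1553

+1204.1553 rpm (same as input, |ω| = 1204.1553 rpm)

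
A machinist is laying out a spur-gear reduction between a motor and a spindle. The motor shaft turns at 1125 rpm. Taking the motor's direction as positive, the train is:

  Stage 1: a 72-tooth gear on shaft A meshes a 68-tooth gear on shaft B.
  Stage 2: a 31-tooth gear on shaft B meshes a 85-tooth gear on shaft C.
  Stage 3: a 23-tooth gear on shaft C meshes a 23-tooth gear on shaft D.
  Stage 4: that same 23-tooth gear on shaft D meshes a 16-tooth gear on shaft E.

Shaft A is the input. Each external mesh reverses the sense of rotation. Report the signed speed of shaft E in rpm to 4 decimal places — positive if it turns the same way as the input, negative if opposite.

Stage 1 [72T→68T]: ω = 1125.0000×72/68 = 1191.1765 rpm, dir flips to −; running = −1191.1765
Stage 2 [31T→85T]: ω = 1191.1765×31/85 = 434.4291 rpm, dir flips to +; running = +434.4291
Stage 3 [23T→23T]: ω = 434.4291×23/23 = 434.4291 rpm, dir flips to −; running = −434.4291
Stage 4 [23T→16T]: ω = 434.4291×23/16 = 624.4918 rpm, dir flips to +; running = +624.4918

+624.4918 rpm (same as input, |ω| = 624.4918 rpm)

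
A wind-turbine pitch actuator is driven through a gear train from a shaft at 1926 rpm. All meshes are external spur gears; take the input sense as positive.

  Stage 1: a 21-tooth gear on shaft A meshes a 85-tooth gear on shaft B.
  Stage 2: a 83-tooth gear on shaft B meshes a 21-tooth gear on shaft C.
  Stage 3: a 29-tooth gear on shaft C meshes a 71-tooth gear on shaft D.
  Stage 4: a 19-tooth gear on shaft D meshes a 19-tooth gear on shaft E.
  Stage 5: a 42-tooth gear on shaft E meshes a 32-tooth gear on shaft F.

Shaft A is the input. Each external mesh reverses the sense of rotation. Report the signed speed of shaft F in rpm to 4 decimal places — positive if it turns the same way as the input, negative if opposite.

-1008.2179 rpm (opposite to input, |ω| = 1008.2179 rpm)

Stage 1 [21T→85T]: ω = 1926.0000×21/85 = 475.8353 rpm, dir flips to −; running = −475.8353
Stage 2 [83T→21T]: ω = 475.8353×83/21 = 1880.6824 rpm, dir flips to +; running = +1880.6824
Stage 3 [29T→71T]: ω = 1880.6824×29/71 = 768.1660 rpm, dir flips to −; running = −768.1660
Stage 4 [19T→19T]: ω = 768.1660×19/19 = 768.1660 rpm, dir flips to +; running = +768.1660
Stage 5 [42T→32T]: ω = 768.1660×42/32 = 1008.2179 rpm, dir flips to −; running = −1008.2179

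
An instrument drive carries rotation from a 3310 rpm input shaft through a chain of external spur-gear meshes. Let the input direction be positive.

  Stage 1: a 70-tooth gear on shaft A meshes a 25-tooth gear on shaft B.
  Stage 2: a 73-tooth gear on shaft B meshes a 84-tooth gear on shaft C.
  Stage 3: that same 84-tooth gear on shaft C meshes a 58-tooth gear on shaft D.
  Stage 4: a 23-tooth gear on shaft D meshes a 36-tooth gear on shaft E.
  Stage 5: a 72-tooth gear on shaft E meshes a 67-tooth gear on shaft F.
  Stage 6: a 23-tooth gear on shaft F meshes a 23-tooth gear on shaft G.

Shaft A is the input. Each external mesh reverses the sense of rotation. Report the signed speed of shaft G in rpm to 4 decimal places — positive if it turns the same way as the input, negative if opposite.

+8008.7349 rpm (same as input, |ω| = 8008.7349 rpm)

Stage 1 [70T→25T]: ω = 3310.0000×70/25 = 9268.0000 rpm, dir flips to −; running = −9268.0000
Stage 2 [73T→84T]: ω = 9268.0000×73/84 = 8054.3333 rpm, dir flips to +; running = +8054.3333
Stage 3 [84T→58T]: ω = 8054.3333×84/58 = 11664.8966 rpm, dir flips to −; running = −11664.8966
Stage 4 [23T→36T]: ω = 11664.8966×23/36 = 7452.5728 rpm, dir flips to +; running = +7452.5728
Stage 5 [72T→67T]: ω = 7452.5728×72/67 = 8008.7349 rpm, dir flips to −; running = −8008.7349
Stage 6 [23T→23T]: ω = 8008.7349×23/23 = 8008.7349 rpm, dir flips to +; running = +8008.7349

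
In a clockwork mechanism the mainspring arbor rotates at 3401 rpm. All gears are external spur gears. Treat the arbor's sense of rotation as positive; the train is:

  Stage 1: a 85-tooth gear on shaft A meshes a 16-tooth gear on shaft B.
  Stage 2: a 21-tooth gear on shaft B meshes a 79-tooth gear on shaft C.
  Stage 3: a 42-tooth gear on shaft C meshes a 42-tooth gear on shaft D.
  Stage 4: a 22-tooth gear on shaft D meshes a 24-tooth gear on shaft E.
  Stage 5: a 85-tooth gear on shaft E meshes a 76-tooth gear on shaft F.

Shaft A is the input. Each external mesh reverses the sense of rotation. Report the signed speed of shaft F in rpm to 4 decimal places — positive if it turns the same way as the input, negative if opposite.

-4923.9604 rpm (opposite to input, |ω| = 4923.9604 rpm)

Stage 1 [85T→16T]: ω = 3401.0000×85/16 = 18067.8125 rpm, dir flips to −; running = −18067.8125
Stage 2 [21T→79T]: ω = 18067.8125×21/79 = 4802.8362 rpm, dir flips to +; running = +4802.8362
Stage 3 [42T→42T]: ω = 4802.8362×42/42 = 4802.8362 rpm, dir flips to −; running = −4802.8362
Stage 4 [22T→24T]: ω = 4802.8362×22/24 = 4402.5999 rpm, dir flips to +; running = +4402.5999
Stage 5 [85T→76T]: ω = 4402.5999×85/76 = 4923.9604 rpm, dir flips to −; running = −4923.9604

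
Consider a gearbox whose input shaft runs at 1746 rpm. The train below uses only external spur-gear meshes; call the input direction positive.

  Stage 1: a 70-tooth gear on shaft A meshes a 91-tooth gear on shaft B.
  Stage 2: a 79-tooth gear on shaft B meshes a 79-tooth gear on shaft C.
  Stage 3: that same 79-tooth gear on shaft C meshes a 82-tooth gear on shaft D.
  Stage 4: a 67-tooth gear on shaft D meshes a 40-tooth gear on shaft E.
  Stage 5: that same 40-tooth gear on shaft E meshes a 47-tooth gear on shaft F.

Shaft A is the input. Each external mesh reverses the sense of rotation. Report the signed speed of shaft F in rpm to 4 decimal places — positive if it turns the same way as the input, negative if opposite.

-1844.5527 rpm (opposite to input, |ω| = 1844.5527 rpm)

Stage 1 [70T→91T]: ω = 1746.0000×70/91 = 1343.0769 rpm, dir flips to −; running = −1343.0769
Stage 2 [79T→79T]: ω = 1343.0769×79/79 = 1343.0769 rpm, dir flips to +; running = +1343.0769
Stage 3 [79T→82T]: ω = 1343.0769×79/82 = 1293.9400 rpm, dir flips to −; running = −1293.9400
Stage 4 [67T→40T]: ω = 1293.9400×67/40 = 2167.3494 rpm, dir flips to +; running = +2167.3494
Stage 5 [40T→47T]: ω = 2167.3494×40/47 = 1844.5527 rpm, dir flips to −; running = −1844.5527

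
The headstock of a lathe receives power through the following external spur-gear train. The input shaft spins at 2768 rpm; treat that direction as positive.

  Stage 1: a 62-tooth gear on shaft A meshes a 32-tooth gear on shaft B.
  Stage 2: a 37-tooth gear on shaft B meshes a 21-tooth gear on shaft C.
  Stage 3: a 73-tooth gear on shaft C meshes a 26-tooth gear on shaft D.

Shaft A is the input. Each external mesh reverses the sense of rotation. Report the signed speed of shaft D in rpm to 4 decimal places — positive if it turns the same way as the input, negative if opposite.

-26530.1520 rpm (opposite to input, |ω| = 26530.1520 rpm)

Stage 1 [62T→32T]: ω = 2768.0000×62/32 = 5363.0000 rpm, dir flips to −; running = −5363.0000
Stage 2 [37T→21T]: ω = 5363.0000×37/21 = 9449.0952 rpm, dir flips to +; running = +9449.0952
Stage 3 [73T→26T]: ω = 9449.0952×73/26 = 26530.1520 rpm, dir flips to −; running = −26530.1520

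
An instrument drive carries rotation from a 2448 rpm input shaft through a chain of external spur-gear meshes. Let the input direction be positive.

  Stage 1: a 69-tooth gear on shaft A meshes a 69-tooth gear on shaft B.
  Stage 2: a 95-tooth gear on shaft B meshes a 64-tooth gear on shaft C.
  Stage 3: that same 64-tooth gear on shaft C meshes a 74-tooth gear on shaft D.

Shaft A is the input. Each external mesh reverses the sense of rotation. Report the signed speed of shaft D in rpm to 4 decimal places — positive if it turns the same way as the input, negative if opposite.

-3142.7027 rpm (opposite to input, |ω| = 3142.7027 rpm)

Stage 1 [69T→69T]: ω = 2448.0000×69/69 = 2448.0000 rpm, dir flips to −; running = −2448.0000
Stage 2 [95T→64T]: ω = 2448.0000×95/64 = 3633.7500 rpm, dir flips to +; running = +3633.7500
Stage 3 [64T→74T]: ω = 3633.7500×64/74 = 3142.7027 rpm, dir flips to −; running = −3142.7027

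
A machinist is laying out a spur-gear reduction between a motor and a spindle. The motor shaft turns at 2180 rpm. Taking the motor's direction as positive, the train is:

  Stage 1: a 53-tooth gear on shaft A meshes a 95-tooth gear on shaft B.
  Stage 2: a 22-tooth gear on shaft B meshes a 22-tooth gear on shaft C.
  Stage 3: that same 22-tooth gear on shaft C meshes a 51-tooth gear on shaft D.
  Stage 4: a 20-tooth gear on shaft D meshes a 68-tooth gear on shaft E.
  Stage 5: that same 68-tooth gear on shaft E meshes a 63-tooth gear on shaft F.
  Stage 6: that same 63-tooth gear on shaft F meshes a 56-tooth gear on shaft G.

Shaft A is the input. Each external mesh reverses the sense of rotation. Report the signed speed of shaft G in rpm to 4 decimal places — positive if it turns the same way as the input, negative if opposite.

+187.3714 rpm (same as input, |ω| = 187.3714 rpm)

Stage 1 [53T→95T]: ω = 2180.0000×53/95 = 1216.2105 rpm, dir flips to −; running = −1216.2105
Stage 2 [22T→22T]: ω = 1216.2105×22/22 = 1216.2105 rpm, dir flips to +; running = +1216.2105
Stage 3 [22T→51T]: ω = 1216.2105×22/51 = 524.6398 rpm, dir flips to −; running = −524.6398
Stage 4 [20T→68T]: ω = 524.6398×20/68 = 154.3058 rpm, dir flips to +; running = +154.3058
Stage 5 [68T→63T]: ω = 154.3058×68/63 = 166.5523 rpm, dir flips to −; running = −166.5523
Stage 6 [63T→56T]: ω = 166.5523×63/56 = 187.3714 rpm, dir flips to +; running = +187.3714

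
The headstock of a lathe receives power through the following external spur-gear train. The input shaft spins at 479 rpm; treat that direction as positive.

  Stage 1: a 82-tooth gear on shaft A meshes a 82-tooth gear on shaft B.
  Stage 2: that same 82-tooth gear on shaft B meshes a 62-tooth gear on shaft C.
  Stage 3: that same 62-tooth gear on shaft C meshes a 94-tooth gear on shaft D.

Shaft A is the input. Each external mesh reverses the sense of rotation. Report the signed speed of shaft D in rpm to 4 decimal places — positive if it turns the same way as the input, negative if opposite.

-417.8511 rpm (opposite to input, |ω| = 417.8511 rpm)

Stage 1 [82T→82T]: ω = 479.0000×82/82 = 479.0000 rpm, dir flips to −; running = −479.0000
Stage 2 [82T→62T]: ω = 479.0000×82/62 = 633.5161 rpm, dir flips to +; running = +633.5161
Stage 3 [62T→94T]: ω = 633.5161×62/94 = 417.8511 rpm, dir flips to −; running = −417.8511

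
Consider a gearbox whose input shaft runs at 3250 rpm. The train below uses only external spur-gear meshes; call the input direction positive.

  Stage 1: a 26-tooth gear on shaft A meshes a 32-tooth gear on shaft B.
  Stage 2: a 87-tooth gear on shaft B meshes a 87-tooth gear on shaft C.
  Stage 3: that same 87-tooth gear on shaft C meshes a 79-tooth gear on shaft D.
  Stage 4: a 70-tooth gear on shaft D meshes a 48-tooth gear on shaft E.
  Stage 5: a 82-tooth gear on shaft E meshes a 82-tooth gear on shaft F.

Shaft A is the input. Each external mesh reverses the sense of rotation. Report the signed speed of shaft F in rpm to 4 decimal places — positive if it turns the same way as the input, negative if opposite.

-4240.8772 rpm (opposite to input, |ω| = 4240.8772 rpm)

Stage 1 [26T→32T]: ω = 3250.0000×26/32 = 2640.6250 rpm, dir flips to −; running = −2640.6250
Stage 2 [87T→87T]: ω = 2640.6250×87/87 = 2640.6250 rpm, dir flips to +; running = +2640.6250
Stage 3 [87T→79T]: ω = 2640.6250×87/79 = 2908.0301 rpm, dir flips to −; running = −2908.0301
Stage 4 [70T→48T]: ω = 2908.0301×70/48 = 4240.8772 rpm, dir flips to +; running = +4240.8772
Stage 5 [82T→82T]: ω = 4240.8772×82/82 = 4240.8772 rpm, dir flips to −; running = −4240.8772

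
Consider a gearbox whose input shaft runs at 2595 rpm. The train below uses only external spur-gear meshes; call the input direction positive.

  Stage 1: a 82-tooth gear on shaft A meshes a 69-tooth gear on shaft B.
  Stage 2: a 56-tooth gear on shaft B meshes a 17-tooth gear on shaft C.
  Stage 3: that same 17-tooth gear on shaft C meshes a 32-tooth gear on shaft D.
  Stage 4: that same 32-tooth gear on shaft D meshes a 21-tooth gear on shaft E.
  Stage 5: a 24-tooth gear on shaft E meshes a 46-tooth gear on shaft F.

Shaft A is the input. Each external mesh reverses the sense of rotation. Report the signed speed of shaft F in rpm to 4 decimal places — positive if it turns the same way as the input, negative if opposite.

-4290.6616 rpm (opposite to input, |ω| = 4290.6616 rpm)

Stage 1 [82T→69T]: ω = 2595.0000×82/69 = 3083.9130 rpm, dir flips to −; running = −3083.9130
Stage 2 [56T→17T]: ω = 3083.9130×56/17 = 10158.7724 rpm, dir flips to +; running = +10158.7724
Stage 3 [17T→32T]: ω = 10158.7724×17/32 = 5396.8478 rpm, dir flips to −; running = −5396.8478
Stage 4 [32T→21T]: ω = 5396.8478×32/21 = 8223.7681 rpm, dir flips to +; running = +8223.7681
Stage 5 [24T→46T]: ω = 8223.7681×24/46 = 4290.6616 rpm, dir flips to −; running = −4290.6616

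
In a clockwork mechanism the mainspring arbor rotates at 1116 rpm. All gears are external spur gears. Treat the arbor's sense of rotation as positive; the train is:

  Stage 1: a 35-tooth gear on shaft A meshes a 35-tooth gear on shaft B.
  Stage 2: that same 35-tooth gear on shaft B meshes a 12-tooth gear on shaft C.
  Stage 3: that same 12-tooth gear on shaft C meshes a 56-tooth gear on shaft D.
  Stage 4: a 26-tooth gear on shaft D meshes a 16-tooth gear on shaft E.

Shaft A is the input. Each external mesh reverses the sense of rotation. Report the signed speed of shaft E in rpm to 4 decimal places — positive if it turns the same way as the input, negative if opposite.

Stage 1 [35T→35T]: ω = 1116.0000×35/35 = 1116.0000 rpm, dir flips to −; running = −1116.0000
Stage 2 [35T→12T]: ω = 1116.0000×35/12 = 3255.0000 rpm, dir flips to +; running = +3255.0000
Stage 3 [12T→56T]: ω = 3255.0000×12/56 = 697.5000 rpm, dir flips to −; running = −697.5000
Stage 4 [26T→16T]: ω = 697.5000×26/16 = 1133.4375 rpm, dir flips to +; running = +1133.4375

+1133.4375 rpm (same as input, |ω| = 1133.4375 rpm)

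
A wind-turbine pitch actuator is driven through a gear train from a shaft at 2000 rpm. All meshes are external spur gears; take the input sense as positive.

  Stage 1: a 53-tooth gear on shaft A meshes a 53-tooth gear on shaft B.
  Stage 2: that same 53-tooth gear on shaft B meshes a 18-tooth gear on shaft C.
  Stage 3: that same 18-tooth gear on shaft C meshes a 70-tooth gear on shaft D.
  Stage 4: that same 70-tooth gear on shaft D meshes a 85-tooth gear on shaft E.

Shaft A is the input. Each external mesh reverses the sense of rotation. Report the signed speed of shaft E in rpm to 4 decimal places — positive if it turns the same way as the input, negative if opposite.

Stage 1 [53T→53T]: ω = 2000.0000×53/53 = 2000.0000 rpm, dir flips to −; running = −2000.0000
Stage 2 [53T→18T]: ω = 2000.0000×53/18 = 5888.8889 rpm, dir flips to +; running = +5888.8889
Stage 3 [18T→70T]: ω = 5888.8889×18/70 = 1514.2857 rpm, dir flips to −; running = −1514.2857
Stage 4 [70T→85T]: ω = 1514.2857×70/85 = 1247.0588 rpm, dir flips to +; running = +1247.0588

+1247.0588 rpm (same as input, |ω| = 1247.0588 rpm)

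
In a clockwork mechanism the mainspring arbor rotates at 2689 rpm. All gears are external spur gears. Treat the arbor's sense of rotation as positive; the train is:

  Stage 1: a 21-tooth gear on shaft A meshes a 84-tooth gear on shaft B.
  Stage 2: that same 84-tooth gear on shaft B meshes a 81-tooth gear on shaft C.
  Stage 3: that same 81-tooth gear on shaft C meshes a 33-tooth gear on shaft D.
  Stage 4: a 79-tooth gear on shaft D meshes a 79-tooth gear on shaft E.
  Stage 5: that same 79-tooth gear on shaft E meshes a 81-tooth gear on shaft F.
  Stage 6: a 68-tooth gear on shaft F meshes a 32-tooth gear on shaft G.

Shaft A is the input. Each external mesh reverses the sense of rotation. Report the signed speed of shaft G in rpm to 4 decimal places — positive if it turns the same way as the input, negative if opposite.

+3546.4771 rpm (same as input, |ω| = 3546.4771 rpm)

Stage 1 [21T→84T]: ω = 2689.0000×21/84 = 672.2500 rpm, dir flips to −; running = −672.2500
Stage 2 [84T→81T]: ω = 672.2500×84/81 = 697.1481 rpm, dir flips to +; running = +697.1481
Stage 3 [81T→33T]: ω = 697.1481×81/33 = 1711.1818 rpm, dir flips to −; running = −1711.1818
Stage 4 [79T→79T]: ω = 1711.1818×79/79 = 1711.1818 rpm, dir flips to +; running = +1711.1818
Stage 5 [79T→81T]: ω = 1711.1818×79/81 = 1668.9304 rpm, dir flips to −; running = −1668.9304
Stage 6 [68T→32T]: ω = 1668.9304×68/32 = 3546.4771 rpm, dir flips to +; running = +3546.4771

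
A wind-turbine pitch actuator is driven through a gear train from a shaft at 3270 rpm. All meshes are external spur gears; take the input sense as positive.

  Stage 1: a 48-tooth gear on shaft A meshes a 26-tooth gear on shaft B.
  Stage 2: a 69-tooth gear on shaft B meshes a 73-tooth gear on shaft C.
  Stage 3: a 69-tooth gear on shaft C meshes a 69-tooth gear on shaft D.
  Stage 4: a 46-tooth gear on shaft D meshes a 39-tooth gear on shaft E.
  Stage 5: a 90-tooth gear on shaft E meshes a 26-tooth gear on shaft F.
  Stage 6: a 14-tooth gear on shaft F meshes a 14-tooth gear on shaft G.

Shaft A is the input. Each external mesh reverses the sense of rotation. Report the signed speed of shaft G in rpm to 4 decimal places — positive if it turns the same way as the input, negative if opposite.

+23297.2285 rpm (same as input, |ω| = 23297.2285 rpm)

Stage 1 [48T→26T]: ω = 3270.0000×48/26 = 6036.9231 rpm, dir flips to −; running = −6036.9231
Stage 2 [69T→73T]: ω = 6036.9231×69/73 = 5706.1328 rpm, dir flips to +; running = +5706.1328
Stage 3 [69T→69T]: ω = 5706.1328×69/69 = 5706.1328 rpm, dir flips to −; running = −5706.1328
Stage 4 [46T→39T]: ω = 5706.1328×46/39 = 6730.3104 rpm, dir flips to +; running = +6730.3104
Stage 5 [90T→26T]: ω = 6730.3104×90/26 = 23297.2285 rpm, dir flips to −; running = −23297.2285
Stage 6 [14T→14T]: ω = 23297.2285×14/14 = 23297.2285 rpm, dir flips to +; running = +23297.2285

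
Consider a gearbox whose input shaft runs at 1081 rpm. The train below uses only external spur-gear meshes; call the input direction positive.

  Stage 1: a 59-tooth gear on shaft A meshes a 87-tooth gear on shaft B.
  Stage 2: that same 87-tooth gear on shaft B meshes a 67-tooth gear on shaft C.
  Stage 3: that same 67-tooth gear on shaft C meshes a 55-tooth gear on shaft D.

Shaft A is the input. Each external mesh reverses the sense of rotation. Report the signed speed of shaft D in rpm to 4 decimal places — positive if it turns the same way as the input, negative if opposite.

Stage 1 [59T→87T]: ω = 1081.0000×59/87 = 733.0920 rpm, dir flips to −; running = −733.0920
Stage 2 [87T→67T]: ω = 733.0920×87/67 = 951.9254 rpm, dir flips to +; running = +951.9254
Stage 3 [67T→55T]: ω = 951.9254×67/55 = 1159.6182 rpm, dir flips to −; running = −1159.6182

-1159.6182 rpm (opposite to input, |ω| = 1159.6182 rpm)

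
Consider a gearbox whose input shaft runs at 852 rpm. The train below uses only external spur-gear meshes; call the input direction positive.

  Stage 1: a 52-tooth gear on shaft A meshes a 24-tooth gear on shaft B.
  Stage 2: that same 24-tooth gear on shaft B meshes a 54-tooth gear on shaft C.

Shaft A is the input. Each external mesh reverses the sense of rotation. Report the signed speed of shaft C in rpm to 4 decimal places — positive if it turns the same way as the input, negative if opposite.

+820.4444 rpm (same as input, |ω| = 820.4444 rpm)

Stage 1 [52T→24T]: ω = 852.0000×52/24 = 1846.0000 rpm, dir flips to −; running = −1846.0000
Stage 2 [24T→54T]: ω = 1846.0000×24/54 = 820.4444 rpm, dir flips to +; running = +820.4444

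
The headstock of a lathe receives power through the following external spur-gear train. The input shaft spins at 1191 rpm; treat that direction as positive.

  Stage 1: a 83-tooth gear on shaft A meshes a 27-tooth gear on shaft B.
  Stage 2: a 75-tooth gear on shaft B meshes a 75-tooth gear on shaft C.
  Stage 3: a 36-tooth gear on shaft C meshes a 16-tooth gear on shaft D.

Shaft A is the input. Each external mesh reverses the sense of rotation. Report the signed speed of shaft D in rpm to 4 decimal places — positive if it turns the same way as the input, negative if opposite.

-8237.7500 rpm (opposite to input, |ω| = 8237.7500 rpm)

Stage 1 [83T→27T]: ω = 1191.0000×83/27 = 3661.2222 rpm, dir flips to −; running = −3661.2222
Stage 2 [75T→75T]: ω = 3661.2222×75/75 = 3661.2222 rpm, dir flips to +; running = +3661.2222
Stage 3 [36T→16T]: ω = 3661.2222×36/16 = 8237.7500 rpm, dir flips to −; running = −8237.7500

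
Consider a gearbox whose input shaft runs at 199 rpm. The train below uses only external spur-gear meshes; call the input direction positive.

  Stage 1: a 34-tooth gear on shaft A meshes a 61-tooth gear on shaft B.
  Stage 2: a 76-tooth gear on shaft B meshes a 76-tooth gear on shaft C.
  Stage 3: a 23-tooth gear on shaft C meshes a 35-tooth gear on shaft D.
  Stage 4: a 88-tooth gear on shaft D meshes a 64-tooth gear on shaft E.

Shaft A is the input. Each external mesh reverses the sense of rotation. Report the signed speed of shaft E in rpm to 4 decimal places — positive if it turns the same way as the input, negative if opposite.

+100.2224 rpm (same as input, |ω| = 100.2224 rpm)

Stage 1 [34T→61T]: ω = 199.0000×34/61 = 110.9180 rpm, dir flips to −; running = −110.9180
Stage 2 [76T→76T]: ω = 110.9180×76/76 = 110.9180 rpm, dir flips to +; running = +110.9180
Stage 3 [23T→35T]: ω = 110.9180×23/35 = 72.8890 rpm, dir flips to −; running = −72.8890
Stage 4 [88T→64T]: ω = 72.8890×88/64 = 100.2224 rpm, dir flips to +; running = +100.2224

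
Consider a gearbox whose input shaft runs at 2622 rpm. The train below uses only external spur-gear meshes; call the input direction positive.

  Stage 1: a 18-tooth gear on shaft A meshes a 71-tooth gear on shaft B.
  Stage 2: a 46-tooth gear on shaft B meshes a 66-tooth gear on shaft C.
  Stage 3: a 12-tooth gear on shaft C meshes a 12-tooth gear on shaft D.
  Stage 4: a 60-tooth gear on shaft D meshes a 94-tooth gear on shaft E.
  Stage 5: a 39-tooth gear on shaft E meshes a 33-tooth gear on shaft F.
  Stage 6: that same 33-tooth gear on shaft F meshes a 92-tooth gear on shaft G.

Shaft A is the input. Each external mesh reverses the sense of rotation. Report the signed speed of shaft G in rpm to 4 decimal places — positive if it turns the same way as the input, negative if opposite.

+125.3606 rpm (same as input, |ω| = 125.3606 rpm)

Stage 1 [18T→71T]: ω = 2622.0000×18/71 = 664.7324 rpm, dir flips to −; running = −664.7324
Stage 2 [46T→66T]: ω = 664.7324×46/66 = 463.2983 rpm, dir flips to +; running = +463.2983
Stage 3 [12T→12T]: ω = 463.2983×12/12 = 463.2983 rpm, dir flips to −; running = −463.2983
Stage 4 [60T→94T]: ω = 463.2983×60/94 = 295.7223 rpm, dir flips to +; running = +295.7223
Stage 5 [39T→33T]: ω = 295.7223×39/33 = 349.4900 rpm, dir flips to −; running = −349.4900
Stage 6 [33T→92T]: ω = 349.4900×33/92 = 125.3606 rpm, dir flips to +; running = +125.3606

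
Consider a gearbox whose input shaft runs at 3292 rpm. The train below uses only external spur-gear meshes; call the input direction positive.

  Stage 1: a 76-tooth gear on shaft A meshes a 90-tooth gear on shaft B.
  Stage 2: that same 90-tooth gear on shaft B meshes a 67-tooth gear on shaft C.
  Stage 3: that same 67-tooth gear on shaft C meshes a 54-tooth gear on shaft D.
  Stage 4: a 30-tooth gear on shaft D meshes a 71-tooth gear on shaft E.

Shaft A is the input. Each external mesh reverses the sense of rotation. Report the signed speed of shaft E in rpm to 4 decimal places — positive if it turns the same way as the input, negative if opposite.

Stage 1 [76T→90T]: ω = 3292.0000×76/90 = 2779.9111 rpm, dir flips to −; running = −2779.9111
Stage 2 [90T→67T]: ω = 2779.9111×90/67 = 3734.2090 rpm, dir flips to +; running = +3734.2090
Stage 3 [67T→54T]: ω = 3734.2090×67/54 = 4633.1852 rpm, dir flips to −; running = −4633.1852
Stage 4 [30T→71T]: ω = 4633.1852×30/71 = 1957.6839 rpm, dir flips to +; running = +1957.6839

+1957.6839 rpm (same as input, |ω| = 1957.6839 rpm)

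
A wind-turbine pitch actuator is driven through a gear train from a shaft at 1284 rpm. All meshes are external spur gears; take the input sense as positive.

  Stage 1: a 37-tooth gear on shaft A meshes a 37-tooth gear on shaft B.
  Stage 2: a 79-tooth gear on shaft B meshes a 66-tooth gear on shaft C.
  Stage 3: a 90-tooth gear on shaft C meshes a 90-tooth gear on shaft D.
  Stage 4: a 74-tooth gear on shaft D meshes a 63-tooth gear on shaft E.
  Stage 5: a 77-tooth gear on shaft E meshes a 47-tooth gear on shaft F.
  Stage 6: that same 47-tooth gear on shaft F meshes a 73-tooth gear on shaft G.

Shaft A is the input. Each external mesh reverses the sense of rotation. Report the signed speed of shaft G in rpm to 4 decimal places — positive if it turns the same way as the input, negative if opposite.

+1904.1766 rpm (same as input, |ω| = 1904.1766 rpm)

Stage 1 [37T→37T]: ω = 1284.0000×37/37 = 1284.0000 rpm, dir flips to −; running = −1284.0000
Stage 2 [79T→66T]: ω = 1284.0000×79/66 = 1536.9091 rpm, dir flips to +; running = +1536.9091
Stage 3 [90T→90T]: ω = 1536.9091×90/90 = 1536.9091 rpm, dir flips to −; running = −1536.9091
Stage 4 [74T→63T]: ω = 1536.9091×74/63 = 1805.2583 rpm, dir flips to +; running = +1805.2583
Stage 5 [77T→47T]: ω = 1805.2583×77/47 = 2957.5508 rpm, dir flips to −; running = −2957.5508
Stage 6 [47T→73T]: ω = 2957.5508×47/73 = 1904.1766 rpm, dir flips to +; running = +1904.1766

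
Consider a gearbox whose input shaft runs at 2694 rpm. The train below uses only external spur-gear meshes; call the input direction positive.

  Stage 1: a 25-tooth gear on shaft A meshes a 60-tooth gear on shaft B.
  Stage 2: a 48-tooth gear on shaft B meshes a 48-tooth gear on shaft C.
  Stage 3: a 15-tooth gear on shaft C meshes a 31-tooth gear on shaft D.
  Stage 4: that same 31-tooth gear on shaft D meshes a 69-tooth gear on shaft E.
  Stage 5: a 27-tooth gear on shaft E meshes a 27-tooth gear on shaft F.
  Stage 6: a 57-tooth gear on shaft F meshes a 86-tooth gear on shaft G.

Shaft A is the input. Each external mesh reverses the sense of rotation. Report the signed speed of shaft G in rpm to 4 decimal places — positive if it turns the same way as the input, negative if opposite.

+161.7353 rpm (same as input, |ω| = 161.7353 rpm)

Stage 1 [25T→60T]: ω = 2694.0000×25/60 = 1122.5000 rpm, dir flips to −; running = −1122.5000
Stage 2 [48T→48T]: ω = 1122.5000×48/48 = 1122.5000 rpm, dir flips to +; running = +1122.5000
Stage 3 [15T→31T]: ω = 1122.5000×15/31 = 543.1452 rpm, dir flips to −; running = −543.1452
Stage 4 [31T→69T]: ω = 543.1452×31/69 = 244.0217 rpm, dir flips to +; running = +244.0217
Stage 5 [27T→27T]: ω = 244.0217×27/27 = 244.0217 rpm, dir flips to −; running = −244.0217
Stage 6 [57T→86T]: ω = 244.0217×57/86 = 161.7353 rpm, dir flips to +; running = +161.7353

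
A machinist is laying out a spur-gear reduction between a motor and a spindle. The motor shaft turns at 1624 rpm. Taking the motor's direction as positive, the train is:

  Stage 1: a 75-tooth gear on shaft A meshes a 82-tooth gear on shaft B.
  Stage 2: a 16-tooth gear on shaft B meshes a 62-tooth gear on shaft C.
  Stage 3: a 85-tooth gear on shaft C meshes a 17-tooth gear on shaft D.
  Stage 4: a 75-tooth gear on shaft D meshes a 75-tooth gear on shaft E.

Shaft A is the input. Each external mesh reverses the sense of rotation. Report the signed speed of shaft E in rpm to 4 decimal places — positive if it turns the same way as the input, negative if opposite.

+1916.6011 rpm (same as input, |ω| = 1916.6011 rpm)

Stage 1 [75T→82T]: ω = 1624.0000×75/82 = 1485.3659 rpm, dir flips to −; running = −1485.3659
Stage 2 [16T→62T]: ω = 1485.3659×16/62 = 383.3202 rpm, dir flips to +; running = +383.3202
Stage 3 [85T→17T]: ω = 383.3202×85/17 = 1916.6011 rpm, dir flips to −; running = −1916.6011
Stage 4 [75T→75T]: ω = 1916.6011×75/75 = 1916.6011 rpm, dir flips to +; running = +1916.6011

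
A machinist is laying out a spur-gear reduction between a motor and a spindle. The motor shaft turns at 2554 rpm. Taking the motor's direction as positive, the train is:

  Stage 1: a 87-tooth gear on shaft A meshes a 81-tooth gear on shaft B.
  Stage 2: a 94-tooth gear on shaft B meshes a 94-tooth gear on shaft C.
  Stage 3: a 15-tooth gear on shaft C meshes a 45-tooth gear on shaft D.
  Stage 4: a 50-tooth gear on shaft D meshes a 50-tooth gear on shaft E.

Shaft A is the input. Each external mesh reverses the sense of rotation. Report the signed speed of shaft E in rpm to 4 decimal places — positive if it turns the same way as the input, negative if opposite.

Stage 1 [87T→81T]: ω = 2554.0000×87/81 = 2743.1852 rpm, dir flips to −; running = −2743.1852
Stage 2 [94T→94T]: ω = 2743.1852×94/94 = 2743.1852 rpm, dir flips to +; running = +2743.1852
Stage 3 [15T→45T]: ω = 2743.1852×15/45 = 914.3951 rpm, dir flips to −; running = −914.3951
Stage 4 [50T→50T]: ω = 914.3951×50/50 = 914.3951 rpm, dir flips to +; running = +914.3951

+914.3951 rpm (same as input, |ω| = 914.3951 rpm)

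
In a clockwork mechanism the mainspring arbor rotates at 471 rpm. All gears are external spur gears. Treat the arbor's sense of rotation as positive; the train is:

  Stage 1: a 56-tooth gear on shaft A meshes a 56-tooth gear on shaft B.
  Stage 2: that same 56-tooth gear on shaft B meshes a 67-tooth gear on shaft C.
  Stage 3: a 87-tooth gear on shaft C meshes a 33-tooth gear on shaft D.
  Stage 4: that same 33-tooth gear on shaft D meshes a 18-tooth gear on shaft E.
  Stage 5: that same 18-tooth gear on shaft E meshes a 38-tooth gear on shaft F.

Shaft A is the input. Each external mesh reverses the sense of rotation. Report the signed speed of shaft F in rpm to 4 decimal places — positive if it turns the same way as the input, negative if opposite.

Stage 1 [56T→56T]: ω = 471.0000×56/56 = 471.0000 rpm, dir flips to −; running = −471.0000
Stage 2 [56T→67T]: ω = 471.0000×56/67 = 393.6716 rpm, dir flips to +; running = +393.6716
Stage 3 [87T→33T]: ω = 393.6716×87/33 = 1037.8616 rpm, dir flips to −; running = −1037.8616
Stage 4 [33T→18T]: ω = 1037.8616×33/18 = 1902.7463 rpm, dir flips to +; running = +1902.7463
Stage 5 [18T→38T]: ω = 1902.7463×18/38 = 901.3009 rpm, dir flips to −; running = −901.3009

-901.3009 rpm (opposite to input, |ω| = 901.3009 rpm)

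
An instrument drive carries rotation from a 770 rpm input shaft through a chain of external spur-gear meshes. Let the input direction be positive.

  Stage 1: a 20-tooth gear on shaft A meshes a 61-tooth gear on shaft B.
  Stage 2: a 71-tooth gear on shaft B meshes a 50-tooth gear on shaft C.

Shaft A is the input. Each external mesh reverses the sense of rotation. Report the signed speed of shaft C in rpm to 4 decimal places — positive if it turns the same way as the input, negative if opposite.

+358.4918 rpm (same as input, |ω| = 358.4918 rpm)

Stage 1 [20T→61T]: ω = 770.0000×20/61 = 252.4590 rpm, dir flips to −; running = −252.4590
Stage 2 [71T→50T]: ω = 252.4590×71/50 = 358.4918 rpm, dir flips to +; running = +358.4918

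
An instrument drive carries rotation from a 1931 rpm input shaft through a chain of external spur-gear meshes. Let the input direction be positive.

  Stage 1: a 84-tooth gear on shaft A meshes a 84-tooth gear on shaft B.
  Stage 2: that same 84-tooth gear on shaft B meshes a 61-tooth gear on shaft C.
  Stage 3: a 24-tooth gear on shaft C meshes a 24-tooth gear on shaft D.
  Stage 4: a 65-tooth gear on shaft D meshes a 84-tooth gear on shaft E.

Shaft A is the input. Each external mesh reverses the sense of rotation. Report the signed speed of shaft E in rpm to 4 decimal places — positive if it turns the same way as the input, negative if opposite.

Stage 1 [84T→84T]: ω = 1931.0000×84/84 = 1931.0000 rpm, dir flips to −; running = −1931.0000
Stage 2 [84T→61T]: ω = 1931.0000×84/61 = 2659.0820 rpm, dir flips to +; running = +2659.0820
Stage 3 [24T→24T]: ω = 2659.0820×24/24 = 2659.0820 rpm, dir flips to −; running = −2659.0820
Stage 4 [65T→84T]: ω = 2659.0820×65/84 = 2057.6230 rpm, dir flips to +; running = +2057.6230

+2057.6230 rpm (same as input, |ω| = 2057.6230 rpm)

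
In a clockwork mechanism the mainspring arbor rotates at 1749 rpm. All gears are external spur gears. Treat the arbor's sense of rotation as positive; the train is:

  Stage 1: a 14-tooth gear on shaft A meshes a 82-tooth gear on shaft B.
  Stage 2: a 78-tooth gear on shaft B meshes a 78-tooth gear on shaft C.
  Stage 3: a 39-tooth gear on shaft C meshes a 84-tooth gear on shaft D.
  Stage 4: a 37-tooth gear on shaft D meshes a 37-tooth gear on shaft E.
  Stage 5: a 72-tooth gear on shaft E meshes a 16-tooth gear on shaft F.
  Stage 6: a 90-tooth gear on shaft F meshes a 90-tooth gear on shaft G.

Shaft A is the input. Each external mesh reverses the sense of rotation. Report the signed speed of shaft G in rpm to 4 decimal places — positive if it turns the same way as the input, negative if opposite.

Stage 1 [14T→82T]: ω = 1749.0000×14/82 = 298.6098 rpm, dir flips to −; running = −298.6098
Stage 2 [78T→78T]: ω = 298.6098×78/78 = 298.6098 rpm, dir flips to +; running = +298.6098
Stage 3 [39T→84T]: ω = 298.6098×39/84 = 138.6402 rpm, dir flips to −; running = −138.6402
Stage 4 [37T→37T]: ω = 138.6402×37/37 = 138.6402 rpm, dir flips to +; running = +138.6402
Stage 5 [72T→16T]: ω = 138.6402×72/16 = 623.8811 rpm, dir flips to −; running = −623.8811
Stage 6 [90T→90T]: ω = 623.8811×90/90 = 623.8811 rpm, dir flips to +; running = +623.8811

+623.8811 rpm (same as input, |ω| = 623.8811 rpm)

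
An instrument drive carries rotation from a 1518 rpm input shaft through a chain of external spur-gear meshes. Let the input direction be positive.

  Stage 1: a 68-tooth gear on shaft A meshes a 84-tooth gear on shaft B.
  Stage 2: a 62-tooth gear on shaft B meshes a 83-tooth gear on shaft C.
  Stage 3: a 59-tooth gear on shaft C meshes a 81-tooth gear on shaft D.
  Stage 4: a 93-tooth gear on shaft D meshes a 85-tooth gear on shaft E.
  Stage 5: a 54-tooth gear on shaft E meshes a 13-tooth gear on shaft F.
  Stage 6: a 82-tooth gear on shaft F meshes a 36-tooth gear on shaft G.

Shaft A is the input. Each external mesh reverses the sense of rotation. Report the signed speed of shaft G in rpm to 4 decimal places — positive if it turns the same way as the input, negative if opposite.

+6921.6203 rpm (same as input, |ω| = 6921.6203 rpm)

Stage 1 [68T→84T]: ω = 1518.0000×68/84 = 1228.8571 rpm, dir flips to −; running = −1228.8571
Stage 2 [62T→83T]: ω = 1228.8571×62/83 = 917.9415 rpm, dir flips to +; running = +917.9415
Stage 3 [59T→81T]: ω = 917.9415×59/81 = 668.6240 rpm, dir flips to −; running = −668.6240
Stage 4 [93T→85T]: ω = 668.6240×93/85 = 731.5534 rpm, dir flips to +; running = +731.5534
Stage 5 [54T→13T]: ω = 731.5534×54/13 = 3038.7601 rpm, dir flips to −; running = −3038.7601
Stage 6 [82T→36T]: ω = 3038.7601×82/36 = 6921.6203 rpm, dir flips to +; running = +6921.6203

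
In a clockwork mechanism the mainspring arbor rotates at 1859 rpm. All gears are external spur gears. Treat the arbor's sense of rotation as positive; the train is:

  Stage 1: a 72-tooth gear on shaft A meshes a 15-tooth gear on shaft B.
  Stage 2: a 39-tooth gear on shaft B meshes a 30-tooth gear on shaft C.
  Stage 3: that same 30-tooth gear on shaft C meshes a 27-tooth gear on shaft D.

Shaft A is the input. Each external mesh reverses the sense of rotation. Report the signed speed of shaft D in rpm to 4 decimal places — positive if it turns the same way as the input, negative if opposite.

-12889.0667 rpm (opposite to input, |ω| = 12889.0667 rpm)

Stage 1 [72T→15T]: ω = 1859.0000×72/15 = 8923.2000 rpm, dir flips to −; running = −8923.2000
Stage 2 [39T→30T]: ω = 8923.2000×39/30 = 11600.1600 rpm, dir flips to +; running = +11600.1600
Stage 3 [30T→27T]: ω = 11600.1600×30/27 = 12889.0667 rpm, dir flips to −; running = −12889.0667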